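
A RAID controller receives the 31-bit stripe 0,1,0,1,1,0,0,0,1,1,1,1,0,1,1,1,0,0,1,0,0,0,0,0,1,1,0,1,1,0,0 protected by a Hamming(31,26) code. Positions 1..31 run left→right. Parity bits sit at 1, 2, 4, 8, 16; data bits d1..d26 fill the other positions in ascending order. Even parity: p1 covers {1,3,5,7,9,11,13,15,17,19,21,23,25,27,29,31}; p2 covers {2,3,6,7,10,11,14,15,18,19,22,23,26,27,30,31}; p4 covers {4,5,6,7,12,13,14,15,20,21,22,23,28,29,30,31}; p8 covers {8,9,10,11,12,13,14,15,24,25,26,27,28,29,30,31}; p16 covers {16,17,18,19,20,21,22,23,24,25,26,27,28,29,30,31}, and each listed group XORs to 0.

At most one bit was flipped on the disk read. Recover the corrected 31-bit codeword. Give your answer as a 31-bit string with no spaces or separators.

s1 (pos 1,3,5,7,9,11,13,15,17,19,21,23,25,27,29,31): 0⊕0⊕1⊕0⊕1⊕1⊕0⊕1⊕0⊕1⊕0⊕0⊕1⊕0⊕1⊕0 = 1
s2 (pos 2,3,6,7,10,11,14,15,18,19,22,23,26,27,30,31): 1⊕0⊕0⊕0⊕1⊕1⊕1⊕1⊕0⊕1⊕0⊕0⊕1⊕0⊕0⊕0 = 1
s4 (pos 4,5,6,7,12,13,14,15,20,21,22,23,28,29,30,31): 1⊕1⊕0⊕0⊕1⊕0⊕1⊕1⊕0⊕0⊕0⊕0⊕1⊕1⊕0⊕0 = 1
s8 (pos 8,9,10,11,12,13,14,15,24,25,26,27,28,29,30,31): 0⊕1⊕1⊕1⊕1⊕0⊕1⊕1⊕0⊕1⊕1⊕0⊕1⊕1⊕0⊕0 = 0
s16 (pos 16,17,18,19,20,21,22,23,24,25,26,27,28,29,30,31): 1⊕0⊕0⊕1⊕0⊕0⊕0⊕0⊕0⊕1⊕1⊕0⊕1⊕1⊕0⊕0 = 0
Syndrome s16…s1 = 00111 → error at position 7.
Flip position 7: 0101100011110111001000001101100 → 0101101011110111001000001101100

0101101011110111001000001101100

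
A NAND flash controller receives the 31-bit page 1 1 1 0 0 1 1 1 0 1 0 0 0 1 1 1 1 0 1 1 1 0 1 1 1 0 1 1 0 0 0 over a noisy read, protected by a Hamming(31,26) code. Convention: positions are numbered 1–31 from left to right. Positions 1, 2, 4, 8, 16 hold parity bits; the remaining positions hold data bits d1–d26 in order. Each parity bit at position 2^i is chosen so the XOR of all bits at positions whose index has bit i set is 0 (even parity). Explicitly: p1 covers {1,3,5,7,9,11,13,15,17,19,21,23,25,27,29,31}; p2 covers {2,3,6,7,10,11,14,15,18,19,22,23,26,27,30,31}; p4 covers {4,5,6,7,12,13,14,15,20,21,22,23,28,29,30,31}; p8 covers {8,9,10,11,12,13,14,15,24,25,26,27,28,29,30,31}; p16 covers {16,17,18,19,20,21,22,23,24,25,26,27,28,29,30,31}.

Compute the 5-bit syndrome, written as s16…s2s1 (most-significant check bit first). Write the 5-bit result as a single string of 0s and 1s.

00000

s1 (pos 1,3,5,7,9,11,13,15,17,19,21,23,25,27,29,31): 1⊕1⊕0⊕1⊕0⊕0⊕0⊕1⊕1⊕1⊕1⊕1⊕1⊕1⊕0⊕0 = 0
s2 (pos 2,3,6,7,10,11,14,15,18,19,22,23,26,27,30,31): 1⊕1⊕1⊕1⊕1⊕0⊕1⊕1⊕0⊕1⊕0⊕1⊕0⊕1⊕0⊕0 = 0
s4 (pos 4,5,6,7,12,13,14,15,20,21,22,23,28,29,30,31): 0⊕0⊕1⊕1⊕0⊕0⊕1⊕1⊕1⊕1⊕0⊕1⊕1⊕0⊕0⊕0 = 0
s8 (pos 8,9,10,11,12,13,14,15,24,25,26,27,28,29,30,31): 1⊕0⊕1⊕0⊕0⊕0⊕1⊕1⊕1⊕1⊕0⊕1⊕1⊕0⊕0⊕0 = 0
s16 (pos 16,17,18,19,20,21,22,23,24,25,26,27,28,29,30,31): 1⊕1⊕0⊕1⊕1⊕1⊕0⊕1⊕1⊕1⊕0⊕1⊕1⊕0⊕0⊕0 = 0
Syndrome s16…s1 = 00000 → no error.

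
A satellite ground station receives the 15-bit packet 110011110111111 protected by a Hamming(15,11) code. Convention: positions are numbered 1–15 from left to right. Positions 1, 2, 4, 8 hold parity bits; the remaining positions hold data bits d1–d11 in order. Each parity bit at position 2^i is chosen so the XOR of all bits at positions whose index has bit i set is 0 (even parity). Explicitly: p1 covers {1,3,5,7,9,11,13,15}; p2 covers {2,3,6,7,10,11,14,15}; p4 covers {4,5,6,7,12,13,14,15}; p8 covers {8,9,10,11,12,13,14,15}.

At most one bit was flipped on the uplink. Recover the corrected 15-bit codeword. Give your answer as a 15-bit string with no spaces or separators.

s1 (pos 1,3,5,7,9,11,13,15): 1⊕0⊕1⊕1⊕0⊕1⊕1⊕1 = 0
s2 (pos 2,3,6,7,10,11,14,15): 1⊕0⊕1⊕1⊕1⊕1⊕1⊕1 = 1
s4 (pos 4,5,6,7,12,13,14,15): 0⊕1⊕1⊕1⊕1⊕1⊕1⊕1 = 1
s8 (pos 8,9,10,11,12,13,14,15): 1⊕0⊕1⊕1⊕1⊕1⊕1⊕1 = 1
Syndrome s8…s1 = 1110 → error at position 14.
Flip position 14: 110011110111111 → 110011110111101

110011110111101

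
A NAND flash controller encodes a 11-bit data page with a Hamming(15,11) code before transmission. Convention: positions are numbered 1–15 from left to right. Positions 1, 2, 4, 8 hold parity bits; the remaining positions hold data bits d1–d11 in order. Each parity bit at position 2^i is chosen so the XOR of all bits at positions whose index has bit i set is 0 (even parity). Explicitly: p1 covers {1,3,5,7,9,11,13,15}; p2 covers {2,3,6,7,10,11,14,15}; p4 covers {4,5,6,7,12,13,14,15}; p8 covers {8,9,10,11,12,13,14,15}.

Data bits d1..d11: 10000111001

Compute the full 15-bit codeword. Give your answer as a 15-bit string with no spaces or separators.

101000000111001

Place data at non-parity positions: p1 p2 1 p4 0 0 0 p8 0 1 1 1 0 0 1
p1 (pos 1,3,5,7,9,11,13,15): XOR of data positions = 1⊕0⊕0⊕0⊕1⊕0⊕1 = 1
p2 (pos 2,3,6,7,10,11,14,15): XOR of data positions = 1⊕0⊕0⊕1⊕1⊕0⊕1 = 0
p4 (pos 4,5,6,7,12,13,14,15): XOR of data positions = 0⊕0⊕0⊕1⊕0⊕0⊕1 = 0
p8 (pos 8,9,10,11,12,13,14,15): XOR of data positions = 0⊕1⊕1⊕1⊕0⊕0⊕1 = 0
Codeword: 101000000111001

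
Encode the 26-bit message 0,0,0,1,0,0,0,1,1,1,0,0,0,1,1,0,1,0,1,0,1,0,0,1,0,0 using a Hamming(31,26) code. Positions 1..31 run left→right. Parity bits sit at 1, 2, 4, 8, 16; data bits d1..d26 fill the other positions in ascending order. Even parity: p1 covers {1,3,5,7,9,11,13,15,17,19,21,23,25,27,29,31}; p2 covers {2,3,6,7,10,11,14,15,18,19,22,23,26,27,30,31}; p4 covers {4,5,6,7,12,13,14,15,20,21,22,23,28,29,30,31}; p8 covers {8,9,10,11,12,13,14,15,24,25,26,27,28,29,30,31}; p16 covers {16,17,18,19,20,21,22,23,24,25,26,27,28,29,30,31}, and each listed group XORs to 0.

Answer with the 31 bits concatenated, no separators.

Place data at non-parity positions: p1 p2 0 p4 0 0 1 p8 0 0 0 1 1 1 0 p16 0 0 1 1 0 1 0 1 0 1 0 0 1 0 0
p1 (pos 1,3,5,7,9,11,13,15,17,19,21,23,25,27,29,31): XOR of data positions = 0⊕0⊕1⊕0⊕0⊕1⊕0⊕0⊕1⊕0⊕0⊕0⊕0⊕1⊕0 = 0
p2 (pos 2,3,6,7,10,11,14,15,18,19,22,23,26,27,30,31): XOR of data positions = 0⊕0⊕1⊕0⊕0⊕1⊕0⊕0⊕1⊕1⊕0⊕1⊕0⊕0⊕0 = 1
p4 (pos 4,5,6,7,12,13,14,15,20,21,22,23,28,29,30,31): XOR of data positions = 0⊕0⊕1⊕1⊕1⊕1⊕0⊕1⊕0⊕1⊕0⊕0⊕1⊕0⊕0 = 1
p8 (pos 8,9,10,11,12,13,14,15,24,25,26,27,28,29,30,31): XOR of data positions = 0⊕0⊕0⊕1⊕1⊕1⊕0⊕1⊕0⊕1⊕0⊕0⊕1⊕0⊕0 = 0
p16 (pos 16,17,18,19,20,21,22,23,24,25,26,27,28,29,30,31): XOR of data positions = 0⊕0⊕1⊕1⊕0⊕1⊕0⊕1⊕0⊕1⊕0⊕0⊕1⊕0⊕0 = 0
Codeword: 0101001000011100001101010100100

0101001000011100001101010100100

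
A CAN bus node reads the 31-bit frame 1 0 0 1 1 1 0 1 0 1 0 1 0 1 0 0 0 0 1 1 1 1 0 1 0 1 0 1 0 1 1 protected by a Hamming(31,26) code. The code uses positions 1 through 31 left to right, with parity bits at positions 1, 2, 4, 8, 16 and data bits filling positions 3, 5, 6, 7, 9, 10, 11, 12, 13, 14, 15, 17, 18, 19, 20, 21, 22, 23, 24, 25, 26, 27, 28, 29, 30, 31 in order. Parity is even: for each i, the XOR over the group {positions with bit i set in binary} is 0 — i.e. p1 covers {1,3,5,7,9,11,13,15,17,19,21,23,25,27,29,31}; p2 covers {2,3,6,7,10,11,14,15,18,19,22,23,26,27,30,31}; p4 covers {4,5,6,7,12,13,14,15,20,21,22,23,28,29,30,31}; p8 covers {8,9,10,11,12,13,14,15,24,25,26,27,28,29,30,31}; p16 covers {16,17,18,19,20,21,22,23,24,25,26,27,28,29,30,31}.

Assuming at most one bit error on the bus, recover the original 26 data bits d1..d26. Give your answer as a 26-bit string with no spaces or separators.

01100101010001111010101111

s1 (pos 1,3,5,7,9,11,13,15,17,19,21,23,25,27,29,31): 1⊕0⊕1⊕0⊕0⊕0⊕0⊕0⊕0⊕1⊕1⊕0⊕0⊕0⊕0⊕1 = 1
s2 (pos 2,3,6,7,10,11,14,15,18,19,22,23,26,27,30,31): 0⊕0⊕1⊕0⊕1⊕0⊕1⊕0⊕0⊕1⊕1⊕0⊕1⊕0⊕1⊕1 = 0
s4 (pos 4,5,6,7,12,13,14,15,20,21,22,23,28,29,30,31): 1⊕1⊕1⊕0⊕1⊕0⊕1⊕0⊕1⊕1⊕1⊕0⊕1⊕0⊕1⊕1 = 1
s8 (pos 8,9,10,11,12,13,14,15,24,25,26,27,28,29,30,31): 1⊕0⊕1⊕0⊕1⊕0⊕1⊕0⊕1⊕0⊕1⊕0⊕1⊕0⊕1⊕1 = 1
s16 (pos 16,17,18,19,20,21,22,23,24,25,26,27,28,29,30,31): 0⊕0⊕0⊕1⊕1⊕1⊕1⊕0⊕1⊕0⊕1⊕0⊕1⊕0⊕1⊕1 = 1
Syndrome s16…s1 = 11101 → error at position 29.
Flip position 29: 1001110101010100001111010101011 → 1001110101010100001111010101111
Read data bits from positions 3,5,6,7,9,10,11,12,13,14,15,17,18,19,20,21,22,23,24,25,26,27,28,29,30,31: 01100101010001111010101111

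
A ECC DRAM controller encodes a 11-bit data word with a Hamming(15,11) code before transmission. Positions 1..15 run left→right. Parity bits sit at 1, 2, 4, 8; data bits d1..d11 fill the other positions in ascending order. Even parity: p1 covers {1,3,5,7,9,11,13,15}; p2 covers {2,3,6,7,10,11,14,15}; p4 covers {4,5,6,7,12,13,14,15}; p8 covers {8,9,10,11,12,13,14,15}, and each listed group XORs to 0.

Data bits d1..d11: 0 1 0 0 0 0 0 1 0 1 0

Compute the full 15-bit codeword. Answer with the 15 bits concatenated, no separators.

Place data at non-parity positions: p1 p2 0 p4 1 0 0 p8 0 0 0 1 0 1 0
p1 (pos 1,3,5,7,9,11,13,15): XOR of data positions = 0⊕1⊕0⊕0⊕0⊕0⊕0 = 1
p2 (pos 2,3,6,7,10,11,14,15): XOR of data positions = 0⊕0⊕0⊕0⊕0⊕1⊕0 = 1
p4 (pos 4,5,6,7,12,13,14,15): XOR of data positions = 1⊕0⊕0⊕1⊕0⊕1⊕0 = 1
p8 (pos 8,9,10,11,12,13,14,15): XOR of data positions = 0⊕0⊕0⊕1⊕0⊕1⊕0 = 0
Codeword: 110110000001010

110110000001010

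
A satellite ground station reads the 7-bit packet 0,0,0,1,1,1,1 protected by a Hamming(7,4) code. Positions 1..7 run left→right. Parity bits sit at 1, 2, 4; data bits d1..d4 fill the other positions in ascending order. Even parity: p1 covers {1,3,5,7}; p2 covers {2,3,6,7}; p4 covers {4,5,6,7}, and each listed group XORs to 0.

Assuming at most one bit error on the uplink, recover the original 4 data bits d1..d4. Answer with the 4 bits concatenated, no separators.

0111

s1 (pos 1,3,5,7): 0⊕0⊕1⊕1 = 0
s2 (pos 2,3,6,7): 0⊕0⊕1⊕1 = 0
s4 (pos 4,5,6,7): 1⊕1⊕1⊕1 = 0
Syndrome s4…s1 = 000 → no error.
Read data bits from positions 3,5,6,7: 0111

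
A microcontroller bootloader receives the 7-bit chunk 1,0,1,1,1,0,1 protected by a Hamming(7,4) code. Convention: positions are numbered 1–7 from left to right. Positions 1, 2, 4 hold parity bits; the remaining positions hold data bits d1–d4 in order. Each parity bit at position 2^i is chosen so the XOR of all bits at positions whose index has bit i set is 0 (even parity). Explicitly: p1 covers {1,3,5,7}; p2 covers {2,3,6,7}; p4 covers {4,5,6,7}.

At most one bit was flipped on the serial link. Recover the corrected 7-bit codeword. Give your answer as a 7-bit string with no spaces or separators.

s1 (pos 1,3,5,7): 1⊕1⊕1⊕1 = 0
s2 (pos 2,3,6,7): 0⊕1⊕0⊕1 = 0
s4 (pos 4,5,6,7): 1⊕1⊕0⊕1 = 1
Syndrome s4…s1 = 100 → error at position 4.
Flip position 4: 1011101 → 1010101

1010101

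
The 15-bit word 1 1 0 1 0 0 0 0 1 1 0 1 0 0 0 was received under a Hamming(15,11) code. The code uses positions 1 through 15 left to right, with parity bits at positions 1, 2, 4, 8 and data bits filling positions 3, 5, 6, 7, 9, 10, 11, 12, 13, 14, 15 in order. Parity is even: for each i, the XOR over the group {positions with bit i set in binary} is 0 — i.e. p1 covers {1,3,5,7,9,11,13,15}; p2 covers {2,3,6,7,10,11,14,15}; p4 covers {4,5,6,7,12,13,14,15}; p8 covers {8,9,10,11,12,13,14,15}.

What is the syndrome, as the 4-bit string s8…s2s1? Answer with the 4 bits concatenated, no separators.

1000

s1 (pos 1,3,5,7,9,11,13,15): 1⊕0⊕0⊕0⊕1⊕0⊕0⊕0 = 0
s2 (pos 2,3,6,7,10,11,14,15): 1⊕0⊕0⊕0⊕1⊕0⊕0⊕0 = 0
s4 (pos 4,5,6,7,12,13,14,15): 1⊕0⊕0⊕0⊕1⊕0⊕0⊕0 = 0
s8 (pos 8,9,10,11,12,13,14,15): 0⊕1⊕1⊕0⊕1⊕0⊕0⊕0 = 1
Syndrome s8…s1 = 1000 → error at position 8.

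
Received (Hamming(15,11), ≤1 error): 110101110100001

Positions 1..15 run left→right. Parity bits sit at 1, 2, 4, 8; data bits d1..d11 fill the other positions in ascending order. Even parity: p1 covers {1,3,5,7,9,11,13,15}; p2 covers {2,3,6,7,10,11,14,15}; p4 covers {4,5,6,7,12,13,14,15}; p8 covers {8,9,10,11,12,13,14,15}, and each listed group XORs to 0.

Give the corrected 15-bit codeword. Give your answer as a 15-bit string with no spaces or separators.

s1 (pos 1,3,5,7,9,11,13,15): 1⊕0⊕0⊕1⊕0⊕0⊕0⊕1 = 1
s2 (pos 2,3,6,7,10,11,14,15): 1⊕0⊕1⊕1⊕1⊕0⊕0⊕1 = 1
s4 (pos 4,5,6,7,12,13,14,15): 1⊕0⊕1⊕1⊕0⊕0⊕0⊕1 = 0
s8 (pos 8,9,10,11,12,13,14,15): 1⊕0⊕1⊕0⊕0⊕0⊕0⊕1 = 1
Syndrome s8…s1 = 1011 → error at position 11.
Flip position 11: 110101110100001 → 110101110110001

110101110110001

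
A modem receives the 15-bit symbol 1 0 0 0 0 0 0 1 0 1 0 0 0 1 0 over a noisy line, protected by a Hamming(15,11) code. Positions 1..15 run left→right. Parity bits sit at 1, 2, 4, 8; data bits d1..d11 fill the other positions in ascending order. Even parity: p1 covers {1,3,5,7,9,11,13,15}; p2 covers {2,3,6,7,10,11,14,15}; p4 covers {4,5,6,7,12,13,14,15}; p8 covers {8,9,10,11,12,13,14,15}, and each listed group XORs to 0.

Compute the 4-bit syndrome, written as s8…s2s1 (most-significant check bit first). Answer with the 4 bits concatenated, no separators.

s1 (pos 1,3,5,7,9,11,13,15): 1⊕0⊕0⊕0⊕0⊕0⊕0⊕0 = 1
s2 (pos 2,3,6,7,10,11,14,15): 0⊕0⊕0⊕0⊕1⊕0⊕1⊕0 = 0
s4 (pos 4,5,6,7,12,13,14,15): 0⊕0⊕0⊕0⊕0⊕0⊕1⊕0 = 1
s8 (pos 8,9,10,11,12,13,14,15): 1⊕0⊕1⊕0⊕0⊕0⊕1⊕0 = 1
Syndrome s8…s1 = 1101 → error at position 13.

1101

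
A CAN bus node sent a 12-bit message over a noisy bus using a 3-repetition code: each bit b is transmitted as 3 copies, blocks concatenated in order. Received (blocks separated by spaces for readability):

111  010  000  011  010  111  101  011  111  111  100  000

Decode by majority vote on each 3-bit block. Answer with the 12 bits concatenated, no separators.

Block 1 (111): 3 ones → 1
Block 2 (010): 1 one → 0
Block 3 (000): 0 ones → 0
Block 4 (011): 2 ones → 1
Block 5 (010): 1 one → 0
Block 6 (111): 3 ones → 1
Block 7 (101): 2 ones → 1
Block 8 (011): 2 ones → 1
Block 9 (111): 3 ones → 1
Block 10 (111): 3 ones → 1
Block 11 (100): 1 one → 0
Block 12 (000): 0 ones → 0

100101111100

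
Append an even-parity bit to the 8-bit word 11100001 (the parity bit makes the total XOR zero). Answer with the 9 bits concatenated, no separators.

111000010

XOR of the 8 data bits: 1⊕1⊕1⊕0⊕0⊕0⊕0⊕1 = 0
Parity bit = 0 (so all 9 bits XOR to 0).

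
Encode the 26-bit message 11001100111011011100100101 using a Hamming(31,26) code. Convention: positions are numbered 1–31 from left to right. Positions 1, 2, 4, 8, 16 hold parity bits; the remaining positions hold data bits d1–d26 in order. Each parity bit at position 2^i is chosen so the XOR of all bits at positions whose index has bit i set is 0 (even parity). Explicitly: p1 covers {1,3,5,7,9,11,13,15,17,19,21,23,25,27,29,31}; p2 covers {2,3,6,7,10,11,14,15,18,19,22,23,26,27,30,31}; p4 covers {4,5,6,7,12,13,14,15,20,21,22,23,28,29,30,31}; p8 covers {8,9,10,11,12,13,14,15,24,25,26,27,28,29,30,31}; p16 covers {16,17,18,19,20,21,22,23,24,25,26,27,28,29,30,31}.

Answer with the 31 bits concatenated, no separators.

0011100011001110011011100100101

Place data at non-parity positions: p1 p2 1 p4 1 0 0 p8 1 1 0 0 1 1 1 p16 0 1 1 0 1 1 1 0 0 1 0 0 1 0 1
p1 (pos 1,3,5,7,9,11,13,15,17,19,21,23,25,27,29,31): XOR of data positions = 1⊕1⊕0⊕1⊕0⊕1⊕1⊕0⊕1⊕1⊕1⊕0⊕0⊕1⊕1 = 0
p2 (pos 2,3,6,7,10,11,14,15,18,19,22,23,26,27,30,31): XOR of data positions = 1⊕0⊕0⊕1⊕0⊕1⊕1⊕1⊕1⊕1⊕1⊕1⊕0⊕0⊕1 = 0
p4 (pos 4,5,6,7,12,13,14,15,20,21,22,23,28,29,30,31): XOR of data positions = 1⊕0⊕0⊕0⊕1⊕1⊕1⊕0⊕1⊕1⊕1⊕0⊕1⊕0⊕1 = 1
p8 (pos 8,9,10,11,12,13,14,15,24,25,26,27,28,29,30,31): XOR of data positions = 1⊕1⊕0⊕0⊕1⊕1⊕1⊕0⊕0⊕1⊕0⊕0⊕1⊕0⊕1 = 0
p16 (pos 16,17,18,19,20,21,22,23,24,25,26,27,28,29,30,31): XOR of data positions = 0⊕1⊕1⊕0⊕1⊕1⊕1⊕0⊕0⊕1⊕0⊕0⊕1⊕0⊕1 = 0
Codeword: 0011100011001110011011100100101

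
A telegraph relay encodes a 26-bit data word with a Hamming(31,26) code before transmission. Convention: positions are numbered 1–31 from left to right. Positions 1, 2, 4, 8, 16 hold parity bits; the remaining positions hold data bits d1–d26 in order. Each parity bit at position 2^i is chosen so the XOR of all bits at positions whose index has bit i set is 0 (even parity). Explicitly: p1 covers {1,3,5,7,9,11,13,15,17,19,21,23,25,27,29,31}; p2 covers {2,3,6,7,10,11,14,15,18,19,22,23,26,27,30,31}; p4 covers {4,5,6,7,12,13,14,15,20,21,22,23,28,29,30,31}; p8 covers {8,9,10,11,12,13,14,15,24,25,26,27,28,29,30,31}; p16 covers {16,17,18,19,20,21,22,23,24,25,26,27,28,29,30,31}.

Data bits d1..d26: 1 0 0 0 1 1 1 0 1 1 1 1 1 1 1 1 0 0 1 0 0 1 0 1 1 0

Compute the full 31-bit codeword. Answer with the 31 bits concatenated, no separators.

0111000011101111111110010010110

Place data at non-parity positions: p1 p2 1 p4 0 0 0 p8 1 1 1 0 1 1 1 p16 1 1 1 1 1 0 0 1 0 0 1 0 1 1 0
p1 (pos 1,3,5,7,9,11,13,15,17,19,21,23,25,27,29,31): XOR of data positions = 1⊕0⊕0⊕1⊕1⊕1⊕1⊕1⊕1⊕1⊕0⊕0⊕1⊕1⊕0 = 0
p2 (pos 2,3,6,7,10,11,14,15,18,19,22,23,26,27,30,31): XOR of data positions = 1⊕0⊕0⊕1⊕1⊕1⊕1⊕1⊕1⊕0⊕0⊕0⊕1⊕1⊕0 = 1
p4 (pos 4,5,6,7,12,13,14,15,20,21,22,23,28,29,30,31): XOR of data positions = 0⊕0⊕0⊕0⊕1⊕1⊕1⊕1⊕1⊕0⊕0⊕0⊕1⊕1⊕0 = 1
p8 (pos 8,9,10,11,12,13,14,15,24,25,26,27,28,29,30,31): XOR of data positions = 1⊕1⊕1⊕0⊕1⊕1⊕1⊕1⊕0⊕0⊕1⊕0⊕1⊕1⊕0 = 0
p16 (pos 16,17,18,19,20,21,22,23,24,25,26,27,28,29,30,31): XOR of data positions = 1⊕1⊕1⊕1⊕1⊕0⊕0⊕1⊕0⊕0⊕1⊕0⊕1⊕1⊕0 = 1
Codeword: 0111000011101111111110010010110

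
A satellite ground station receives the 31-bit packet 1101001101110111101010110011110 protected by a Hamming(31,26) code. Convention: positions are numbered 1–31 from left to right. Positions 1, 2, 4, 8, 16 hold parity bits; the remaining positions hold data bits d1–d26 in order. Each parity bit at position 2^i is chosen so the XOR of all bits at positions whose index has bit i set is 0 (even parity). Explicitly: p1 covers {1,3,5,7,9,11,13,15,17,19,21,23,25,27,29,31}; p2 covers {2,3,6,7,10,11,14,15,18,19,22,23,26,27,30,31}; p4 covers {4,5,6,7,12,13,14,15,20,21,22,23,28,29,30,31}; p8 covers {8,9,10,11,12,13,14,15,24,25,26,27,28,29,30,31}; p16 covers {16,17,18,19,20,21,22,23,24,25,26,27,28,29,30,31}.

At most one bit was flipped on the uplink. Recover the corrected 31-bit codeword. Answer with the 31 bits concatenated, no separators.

s1 (pos 1,3,5,7,9,11,13,15,17,19,21,23,25,27,29,31): 1⊕0⊕0⊕1⊕0⊕1⊕0⊕1⊕1⊕1⊕1⊕1⊕0⊕1⊕1⊕0 = 0
s2 (pos 2,3,6,7,10,11,14,15,18,19,22,23,26,27,30,31): 1⊕0⊕0⊕1⊕1⊕1⊕1⊕1⊕0⊕1⊕0⊕1⊕0⊕1⊕1⊕0 = 0
s4 (pos 4,5,6,7,12,13,14,15,20,21,22,23,28,29,30,31): 1⊕0⊕0⊕1⊕1⊕0⊕1⊕1⊕0⊕1⊕0⊕1⊕1⊕1⊕1⊕0 = 0
s8 (pos 8,9,10,11,12,13,14,15,24,25,26,27,28,29,30,31): 1⊕0⊕1⊕1⊕1⊕0⊕1⊕1⊕1⊕0⊕0⊕1⊕1⊕1⊕1⊕0 = 1
s16 (pos 16,17,18,19,20,21,22,23,24,25,26,27,28,29,30,31): 1⊕1⊕0⊕1⊕0⊕1⊕0⊕1⊕1⊕0⊕0⊕1⊕1⊕1⊕1⊕0 = 0
Syndrome s16…s1 = 01000 → error at position 8.
Flip position 8: 1101001101110111101010110011110 → 1101001001110111101010110011110

1101001001110111101010110011110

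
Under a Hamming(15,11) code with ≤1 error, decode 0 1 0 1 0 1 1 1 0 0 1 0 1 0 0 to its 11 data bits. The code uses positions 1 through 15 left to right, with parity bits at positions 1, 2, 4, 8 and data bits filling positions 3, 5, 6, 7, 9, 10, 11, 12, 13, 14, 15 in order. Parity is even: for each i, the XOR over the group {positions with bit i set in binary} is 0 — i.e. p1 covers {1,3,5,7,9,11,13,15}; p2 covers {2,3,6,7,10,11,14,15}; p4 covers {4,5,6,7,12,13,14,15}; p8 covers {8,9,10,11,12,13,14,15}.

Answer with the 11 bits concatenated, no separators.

00111010100

s1 (pos 1,3,5,7,9,11,13,15): 0⊕0⊕0⊕1⊕0⊕1⊕1⊕0 = 1
s2 (pos 2,3,6,7,10,11,14,15): 1⊕0⊕1⊕1⊕0⊕1⊕0⊕0 = 0
s4 (pos 4,5,6,7,12,13,14,15): 1⊕0⊕1⊕1⊕0⊕1⊕0⊕0 = 0
s8 (pos 8,9,10,11,12,13,14,15): 1⊕0⊕0⊕1⊕0⊕1⊕0⊕0 = 1
Syndrome s8…s1 = 1001 → error at position 9.
Flip position 9: 010101110010100 → 010101111010100
Read data bits from positions 3,5,6,7,9,10,11,12,13,14,15: 00111010100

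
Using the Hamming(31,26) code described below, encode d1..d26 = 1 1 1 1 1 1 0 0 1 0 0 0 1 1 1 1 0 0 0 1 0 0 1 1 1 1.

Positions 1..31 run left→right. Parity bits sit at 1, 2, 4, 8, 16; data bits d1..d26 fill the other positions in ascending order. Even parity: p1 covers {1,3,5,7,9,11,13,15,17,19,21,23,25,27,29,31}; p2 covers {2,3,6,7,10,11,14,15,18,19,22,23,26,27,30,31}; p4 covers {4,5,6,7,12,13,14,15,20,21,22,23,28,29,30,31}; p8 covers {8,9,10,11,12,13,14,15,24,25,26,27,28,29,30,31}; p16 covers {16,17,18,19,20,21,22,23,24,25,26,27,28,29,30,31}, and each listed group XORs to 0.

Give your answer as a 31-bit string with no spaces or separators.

Place data at non-parity positions: p1 p2 1 p4 1 1 1 p8 1 1 0 0 1 0 0 p16 0 1 1 1 1 0 0 0 1 0 0 1 1 1 1
p1 (pos 1,3,5,7,9,11,13,15,17,19,21,23,25,27,29,31): XOR of data positions = 1⊕1⊕1⊕1⊕0⊕1⊕0⊕0⊕1⊕1⊕0⊕1⊕0⊕1⊕1 = 0
p2 (pos 2,3,6,7,10,11,14,15,18,19,22,23,26,27,30,31): XOR of data positions = 1⊕1⊕1⊕1⊕0⊕0⊕0⊕1⊕1⊕0⊕0⊕0⊕0⊕1⊕1 = 0
p4 (pos 4,5,6,7,12,13,14,15,20,21,22,23,28,29,30,31): XOR of data positions = 1⊕1⊕1⊕0⊕1⊕0⊕0⊕1⊕1⊕0⊕0⊕1⊕1⊕1⊕1 = 0
p8 (pos 8,9,10,11,12,13,14,15,24,25,26,27,28,29,30,31): XOR of data positions = 1⊕1⊕0⊕0⊕1⊕0⊕0⊕0⊕1⊕0⊕0⊕1⊕1⊕1⊕1 = 0
p16 (pos 16,17,18,19,20,21,22,23,24,25,26,27,28,29,30,31): XOR of data positions = 0⊕1⊕1⊕1⊕1⊕0⊕0⊕0⊕1⊕0⊕0⊕1⊕1⊕1⊕1 = 1
Codeword: 0010111011001001011110001001111

0010111011001001011110001001111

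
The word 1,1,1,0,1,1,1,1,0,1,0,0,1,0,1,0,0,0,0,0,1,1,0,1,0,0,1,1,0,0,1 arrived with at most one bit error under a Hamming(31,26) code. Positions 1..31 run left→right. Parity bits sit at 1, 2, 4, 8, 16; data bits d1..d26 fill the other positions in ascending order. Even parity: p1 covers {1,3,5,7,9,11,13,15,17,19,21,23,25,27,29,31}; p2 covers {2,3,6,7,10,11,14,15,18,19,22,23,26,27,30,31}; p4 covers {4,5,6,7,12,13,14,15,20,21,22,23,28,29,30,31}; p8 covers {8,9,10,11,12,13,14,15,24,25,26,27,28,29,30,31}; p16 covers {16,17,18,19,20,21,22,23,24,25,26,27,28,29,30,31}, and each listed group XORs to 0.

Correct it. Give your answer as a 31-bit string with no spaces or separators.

s1 (pos 1,3,5,7,9,11,13,15,17,19,21,23,25,27,29,31): 1⊕1⊕1⊕1⊕0⊕0⊕1⊕1⊕0⊕0⊕1⊕0⊕0⊕1⊕0⊕1 = 1
s2 (pos 2,3,6,7,10,11,14,15,18,19,22,23,26,27,30,31): 1⊕1⊕1⊕1⊕1⊕0⊕0⊕1⊕0⊕0⊕1⊕0⊕0⊕1⊕0⊕1 = 1
s4 (pos 4,5,6,7,12,13,14,15,20,21,22,23,28,29,30,31): 0⊕1⊕1⊕1⊕0⊕1⊕0⊕1⊕0⊕1⊕1⊕0⊕1⊕0⊕0⊕1 = 1
s8 (pos 8,9,10,11,12,13,14,15,24,25,26,27,28,29,30,31): 1⊕0⊕1⊕0⊕0⊕1⊕0⊕1⊕1⊕0⊕0⊕1⊕1⊕0⊕0⊕1 = 0
s16 (pos 16,17,18,19,20,21,22,23,24,25,26,27,28,29,30,31): 0⊕0⊕0⊕0⊕0⊕1⊕1⊕0⊕1⊕0⊕0⊕1⊕1⊕0⊕0⊕1 = 0
Syndrome s16…s1 = 00111 → error at position 7.
Flip position 7: 1110111101001010000011010011001 → 1110110101001010000011010011001

1110110101001010000011010011001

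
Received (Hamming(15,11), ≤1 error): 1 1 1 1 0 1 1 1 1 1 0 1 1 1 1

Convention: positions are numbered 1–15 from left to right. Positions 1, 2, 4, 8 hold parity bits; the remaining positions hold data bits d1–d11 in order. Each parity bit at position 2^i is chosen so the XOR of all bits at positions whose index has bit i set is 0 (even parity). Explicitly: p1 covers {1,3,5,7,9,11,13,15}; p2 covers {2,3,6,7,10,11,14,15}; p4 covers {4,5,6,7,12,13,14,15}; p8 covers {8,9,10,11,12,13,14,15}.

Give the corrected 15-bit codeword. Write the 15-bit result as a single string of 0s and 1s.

111101111101101

s1 (pos 1,3,5,7,9,11,13,15): 1⊕1⊕0⊕1⊕1⊕0⊕1⊕1 = 0
s2 (pos 2,3,6,7,10,11,14,15): 1⊕1⊕1⊕1⊕1⊕0⊕1⊕1 = 1
s4 (pos 4,5,6,7,12,13,14,15): 1⊕0⊕1⊕1⊕1⊕1⊕1⊕1 = 1
s8 (pos 8,9,10,11,12,13,14,15): 1⊕1⊕1⊕0⊕1⊕1⊕1⊕1 = 1
Syndrome s8…s1 = 1110 → error at position 14.
Flip position 14: 111101111101111 → 111101111101101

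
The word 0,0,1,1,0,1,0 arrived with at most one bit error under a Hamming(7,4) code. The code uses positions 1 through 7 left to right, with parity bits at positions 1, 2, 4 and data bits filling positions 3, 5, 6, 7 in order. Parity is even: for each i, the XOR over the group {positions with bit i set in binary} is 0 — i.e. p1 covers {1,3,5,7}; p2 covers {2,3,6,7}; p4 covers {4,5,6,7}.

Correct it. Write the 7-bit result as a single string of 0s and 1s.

1011010

s1 (pos 1,3,5,7): 0⊕1⊕0⊕0 = 1
s2 (pos 2,3,6,7): 0⊕1⊕1⊕0 = 0
s4 (pos 4,5,6,7): 1⊕0⊕1⊕0 = 0
Syndrome s4…s1 = 001 → error at position 1.
Flip position 1: 0011010 → 1011010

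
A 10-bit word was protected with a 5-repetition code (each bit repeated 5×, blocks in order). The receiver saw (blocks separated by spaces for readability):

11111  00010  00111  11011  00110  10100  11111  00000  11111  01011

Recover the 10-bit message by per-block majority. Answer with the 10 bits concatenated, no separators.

Block 1 (11111): 5 ones → 1
Block 2 (00010): 1 one → 0
Block 3 (00111): 3 ones → 1
Block 4 (11011): 4 ones → 1
Block 5 (00110): 2 ones → 0
Block 6 (10100): 2 ones → 0
Block 7 (11111): 5 ones → 1
Block 8 (00000): 0 ones → 0
Block 9 (11111): 5 ones → 1
Block 10 (01011): 3 ones → 1

1011001011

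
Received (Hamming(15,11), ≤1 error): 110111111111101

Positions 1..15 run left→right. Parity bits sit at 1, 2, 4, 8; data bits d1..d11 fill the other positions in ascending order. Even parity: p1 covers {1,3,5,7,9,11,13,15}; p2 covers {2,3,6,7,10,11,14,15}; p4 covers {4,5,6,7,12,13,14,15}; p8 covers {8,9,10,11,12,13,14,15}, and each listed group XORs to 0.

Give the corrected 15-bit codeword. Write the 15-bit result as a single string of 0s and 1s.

s1 (pos 1,3,5,7,9,11,13,15): 1⊕0⊕1⊕1⊕1⊕1⊕1⊕1 = 1
s2 (pos 2,3,6,7,10,11,14,15): 1⊕0⊕1⊕1⊕1⊕1⊕0⊕1 = 0
s4 (pos 4,5,6,7,12,13,14,15): 1⊕1⊕1⊕1⊕1⊕1⊕0⊕1 = 1
s8 (pos 8,9,10,11,12,13,14,15): 1⊕1⊕1⊕1⊕1⊕1⊕0⊕1 = 1
Syndrome s8…s1 = 1101 → error at position 13.
Flip position 13: 110111111111101 → 110111111111001

110111111111001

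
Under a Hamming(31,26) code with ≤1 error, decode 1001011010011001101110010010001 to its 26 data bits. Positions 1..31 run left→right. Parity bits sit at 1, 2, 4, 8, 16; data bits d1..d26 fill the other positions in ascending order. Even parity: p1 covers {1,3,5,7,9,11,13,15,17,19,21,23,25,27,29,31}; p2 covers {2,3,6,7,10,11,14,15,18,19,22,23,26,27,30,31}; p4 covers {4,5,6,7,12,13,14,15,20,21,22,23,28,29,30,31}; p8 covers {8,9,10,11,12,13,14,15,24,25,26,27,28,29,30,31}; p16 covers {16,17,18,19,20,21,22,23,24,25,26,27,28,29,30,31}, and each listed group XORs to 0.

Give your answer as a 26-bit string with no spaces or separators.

10111001100101110010010001

s1 (pos 1,3,5,7,9,11,13,15,17,19,21,23,25,27,29,31): 1⊕0⊕0⊕1⊕1⊕0⊕1⊕0⊕1⊕1⊕1⊕0⊕0⊕1⊕0⊕1 = 1
s2 (pos 2,3,6,7,10,11,14,15,18,19,22,23,26,27,30,31): 0⊕0⊕1⊕1⊕0⊕0⊕0⊕0⊕0⊕1⊕0⊕0⊕0⊕1⊕0⊕1 = 1
s4 (pos 4,5,6,7,12,13,14,15,20,21,22,23,28,29,30,31): 1⊕0⊕1⊕1⊕1⊕1⊕0⊕0⊕1⊕1⊕0⊕0⊕0⊕0⊕0⊕1 = 0
s8 (pos 8,9,10,11,12,13,14,15,24,25,26,27,28,29,30,31): 0⊕1⊕0⊕0⊕1⊕1⊕0⊕0⊕1⊕0⊕0⊕1⊕0⊕0⊕0⊕1 = 0
s16 (pos 16,17,18,19,20,21,22,23,24,25,26,27,28,29,30,31): 1⊕1⊕0⊕1⊕1⊕1⊕0⊕0⊕1⊕0⊕0⊕1⊕0⊕0⊕0⊕1 = 0
Syndrome s16…s1 = 00011 → error at position 3.
Flip position 3: 1001011010011001101110010010001 → 1011011010011001101110010010001
Read data bits from positions 3,5,6,7,9,10,11,12,13,14,15,17,18,19,20,21,22,23,24,25,26,27,28,29,30,31: 10111001100101110010010001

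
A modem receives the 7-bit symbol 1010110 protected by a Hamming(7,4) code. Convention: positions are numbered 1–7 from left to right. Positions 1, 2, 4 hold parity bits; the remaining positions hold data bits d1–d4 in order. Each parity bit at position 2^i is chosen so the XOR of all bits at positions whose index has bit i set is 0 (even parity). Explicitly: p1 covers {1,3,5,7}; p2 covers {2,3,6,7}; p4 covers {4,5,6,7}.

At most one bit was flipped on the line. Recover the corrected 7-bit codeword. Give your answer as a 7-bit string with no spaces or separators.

s1 (pos 1,3,5,7): 1⊕1⊕1⊕0 = 1
s2 (pos 2,3,6,7): 0⊕1⊕1⊕0 = 0
s4 (pos 4,5,6,7): 0⊕1⊕1⊕0 = 0
Syndrome s4…s1 = 001 → error at position 1.
Flip position 1: 1010110 → 0010110

0010110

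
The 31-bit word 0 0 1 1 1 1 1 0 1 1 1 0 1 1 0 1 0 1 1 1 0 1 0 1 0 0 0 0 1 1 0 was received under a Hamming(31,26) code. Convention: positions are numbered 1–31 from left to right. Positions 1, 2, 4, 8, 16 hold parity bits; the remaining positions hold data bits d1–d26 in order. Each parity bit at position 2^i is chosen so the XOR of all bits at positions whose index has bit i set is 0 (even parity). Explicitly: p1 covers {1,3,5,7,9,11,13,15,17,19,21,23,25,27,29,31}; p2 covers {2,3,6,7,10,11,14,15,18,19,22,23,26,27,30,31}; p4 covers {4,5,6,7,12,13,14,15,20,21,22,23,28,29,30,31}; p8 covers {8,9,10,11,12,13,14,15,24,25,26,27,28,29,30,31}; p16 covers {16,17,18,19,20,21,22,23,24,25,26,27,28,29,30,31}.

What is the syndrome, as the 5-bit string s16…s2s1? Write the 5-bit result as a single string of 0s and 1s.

00000

s1 (pos 1,3,5,7,9,11,13,15,17,19,21,23,25,27,29,31): 0⊕1⊕1⊕1⊕1⊕1⊕1⊕0⊕0⊕1⊕0⊕0⊕0⊕0⊕1⊕0 = 0
s2 (pos 2,3,6,7,10,11,14,15,18,19,22,23,26,27,30,31): 0⊕1⊕1⊕1⊕1⊕1⊕1⊕0⊕1⊕1⊕1⊕0⊕0⊕0⊕1⊕0 = 0
s4 (pos 4,5,6,7,12,13,14,15,20,21,22,23,28,29,30,31): 1⊕1⊕1⊕1⊕0⊕1⊕1⊕0⊕1⊕0⊕1⊕0⊕0⊕1⊕1⊕0 = 0
s8 (pos 8,9,10,11,12,13,14,15,24,25,26,27,28,29,30,31): 0⊕1⊕1⊕1⊕0⊕1⊕1⊕0⊕1⊕0⊕0⊕0⊕0⊕1⊕1⊕0 = 0
s16 (pos 16,17,18,19,20,21,22,23,24,25,26,27,28,29,30,31): 1⊕0⊕1⊕1⊕1⊕0⊕1⊕0⊕1⊕0⊕0⊕0⊕0⊕1⊕1⊕0 = 0
Syndrome s16…s1 = 00000 → no error.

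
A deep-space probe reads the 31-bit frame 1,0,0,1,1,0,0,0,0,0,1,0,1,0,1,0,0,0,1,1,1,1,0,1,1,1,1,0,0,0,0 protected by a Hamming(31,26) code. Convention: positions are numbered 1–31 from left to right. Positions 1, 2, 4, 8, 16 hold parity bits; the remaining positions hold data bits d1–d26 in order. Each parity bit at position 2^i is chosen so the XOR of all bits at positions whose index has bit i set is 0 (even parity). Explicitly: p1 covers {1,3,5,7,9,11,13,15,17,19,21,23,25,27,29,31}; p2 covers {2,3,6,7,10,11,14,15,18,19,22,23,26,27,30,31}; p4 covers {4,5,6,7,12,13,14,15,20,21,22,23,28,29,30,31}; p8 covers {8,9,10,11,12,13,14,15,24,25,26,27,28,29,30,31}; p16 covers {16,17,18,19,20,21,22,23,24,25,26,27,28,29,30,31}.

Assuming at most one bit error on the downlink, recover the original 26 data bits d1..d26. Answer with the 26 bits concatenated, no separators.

01000010001001111011110000

s1 (pos 1,3,5,7,9,11,13,15,17,19,21,23,25,27,29,31): 1⊕0⊕1⊕0⊕0⊕1⊕1⊕1⊕0⊕1⊕1⊕0⊕1⊕1⊕0⊕0 = 1
s2 (pos 2,3,6,7,10,11,14,15,18,19,22,23,26,27,30,31): 0⊕0⊕0⊕0⊕0⊕1⊕0⊕1⊕0⊕1⊕1⊕0⊕1⊕1⊕0⊕0 = 0
s4 (pos 4,5,6,7,12,13,14,15,20,21,22,23,28,29,30,31): 1⊕1⊕0⊕0⊕0⊕1⊕0⊕1⊕1⊕1⊕1⊕0⊕0⊕0⊕0⊕0 = 1
s8 (pos 8,9,10,11,12,13,14,15,24,25,26,27,28,29,30,31): 0⊕0⊕0⊕1⊕0⊕1⊕0⊕1⊕1⊕1⊕1⊕1⊕0⊕0⊕0⊕0 = 1
s16 (pos 16,17,18,19,20,21,22,23,24,25,26,27,28,29,30,31): 0⊕0⊕0⊕1⊕1⊕1⊕1⊕0⊕1⊕1⊕1⊕1⊕0⊕0⊕0⊕0 = 0
Syndrome s16…s1 = 01101 → error at position 13.
Flip position 13: 1001100000101010001111011110000 → 1001100000100010001111011110000
Read data bits from positions 3,5,6,7,9,10,11,12,13,14,15,17,18,19,20,21,22,23,24,25,26,27,28,29,30,31: 01000010001001111011110000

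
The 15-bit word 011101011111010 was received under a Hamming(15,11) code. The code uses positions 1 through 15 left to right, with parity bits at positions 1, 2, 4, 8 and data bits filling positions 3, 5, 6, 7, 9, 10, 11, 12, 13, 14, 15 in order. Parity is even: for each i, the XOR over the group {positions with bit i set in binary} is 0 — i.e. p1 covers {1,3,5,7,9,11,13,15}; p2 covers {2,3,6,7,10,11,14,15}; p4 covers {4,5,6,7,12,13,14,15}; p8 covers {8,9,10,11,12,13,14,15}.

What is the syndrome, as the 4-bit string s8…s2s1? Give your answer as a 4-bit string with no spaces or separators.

s1 (pos 1,3,5,7,9,11,13,15): 0⊕1⊕0⊕0⊕1⊕1⊕0⊕0 = 1
s2 (pos 2,3,6,7,10,11,14,15): 1⊕1⊕1⊕0⊕1⊕1⊕1⊕0 = 0
s4 (pos 4,5,6,7,12,13,14,15): 1⊕0⊕1⊕0⊕1⊕0⊕1⊕0 = 0
s8 (pos 8,9,10,11,12,13,14,15): 1⊕1⊕1⊕1⊕1⊕0⊕1⊕0 = 0
Syndrome s8…s1 = 0001 → error at position 1.

0001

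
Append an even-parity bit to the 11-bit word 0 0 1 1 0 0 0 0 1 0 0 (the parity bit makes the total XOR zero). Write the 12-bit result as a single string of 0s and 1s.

001100001001

XOR of the 11 data bits: 0⊕0⊕1⊕1⊕0⊕0⊕0⊕0⊕1⊕0⊕0 = 1
Parity bit = 1 (so all 12 bits XOR to 0).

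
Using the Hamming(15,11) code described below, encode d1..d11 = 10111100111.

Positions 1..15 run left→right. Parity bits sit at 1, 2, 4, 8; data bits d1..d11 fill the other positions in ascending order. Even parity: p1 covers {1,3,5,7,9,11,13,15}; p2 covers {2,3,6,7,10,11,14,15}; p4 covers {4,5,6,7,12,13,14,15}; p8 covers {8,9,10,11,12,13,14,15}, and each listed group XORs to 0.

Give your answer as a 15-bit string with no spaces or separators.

101101111100111

Place data at non-parity positions: p1 p2 1 p4 0 1 1 p8 1 1 0 0 1 1 1
p1 (pos 1,3,5,7,9,11,13,15): XOR of data positions = 1⊕0⊕1⊕1⊕0⊕1⊕1 = 1
p2 (pos 2,3,6,7,10,11,14,15): XOR of data positions = 1⊕1⊕1⊕1⊕0⊕1⊕1 = 0
p4 (pos 4,5,6,7,12,13,14,15): XOR of data positions = 0⊕1⊕1⊕0⊕1⊕1⊕1 = 1
p8 (pos 8,9,10,11,12,13,14,15): XOR of data positions = 1⊕1⊕0⊕0⊕1⊕1⊕1 = 1
Codeword: 101101111100111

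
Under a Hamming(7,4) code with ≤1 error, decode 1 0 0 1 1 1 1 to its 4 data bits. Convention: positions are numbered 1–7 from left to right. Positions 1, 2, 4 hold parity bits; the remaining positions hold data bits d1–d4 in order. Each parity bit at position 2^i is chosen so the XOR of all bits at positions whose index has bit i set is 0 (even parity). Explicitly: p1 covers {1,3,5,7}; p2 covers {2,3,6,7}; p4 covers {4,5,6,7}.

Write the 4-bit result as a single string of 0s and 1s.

0111

s1 (pos 1,3,5,7): 1⊕0⊕1⊕1 = 1
s2 (pos 2,3,6,7): 0⊕0⊕1⊕1 = 0
s4 (pos 4,5,6,7): 1⊕1⊕1⊕1 = 0
Syndrome s4…s1 = 001 → error at position 1.
Flip position 1: 1001111 → 0001111
Read data bits from positions 3,5,6,7: 0111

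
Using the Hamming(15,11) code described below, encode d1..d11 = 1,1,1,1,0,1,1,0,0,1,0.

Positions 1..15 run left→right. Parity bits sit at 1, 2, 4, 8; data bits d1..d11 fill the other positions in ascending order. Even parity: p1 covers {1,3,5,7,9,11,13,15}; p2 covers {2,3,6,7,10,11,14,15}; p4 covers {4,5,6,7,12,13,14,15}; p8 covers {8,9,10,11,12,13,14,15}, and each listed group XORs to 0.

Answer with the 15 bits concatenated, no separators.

001011110110010

Place data at non-parity positions: p1 p2 1 p4 1 1 1 p8 0 1 1 0 0 1 0
p1 (pos 1,3,5,7,9,11,13,15): XOR of data positions = 1⊕1⊕1⊕0⊕1⊕0⊕0 = 0
p2 (pos 2,3,6,7,10,11,14,15): XOR of data positions = 1⊕1⊕1⊕1⊕1⊕1⊕0 = 0
p4 (pos 4,5,6,7,12,13,14,15): XOR of data positions = 1⊕1⊕1⊕0⊕0⊕1⊕0 = 0
p8 (pos 8,9,10,11,12,13,14,15): XOR of data positions = 0⊕1⊕1⊕0⊕0⊕1⊕0 = 1
Codeword: 001011110110010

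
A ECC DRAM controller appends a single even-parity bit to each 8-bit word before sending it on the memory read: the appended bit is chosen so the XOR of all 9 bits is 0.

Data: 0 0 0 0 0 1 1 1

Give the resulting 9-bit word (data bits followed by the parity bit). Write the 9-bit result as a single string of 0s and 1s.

000001111

XOR of the 8 data bits: 0⊕0⊕0⊕0⊕0⊕1⊕1⊕1 = 1
Parity bit = 1 (so all 9 bits XOR to 0).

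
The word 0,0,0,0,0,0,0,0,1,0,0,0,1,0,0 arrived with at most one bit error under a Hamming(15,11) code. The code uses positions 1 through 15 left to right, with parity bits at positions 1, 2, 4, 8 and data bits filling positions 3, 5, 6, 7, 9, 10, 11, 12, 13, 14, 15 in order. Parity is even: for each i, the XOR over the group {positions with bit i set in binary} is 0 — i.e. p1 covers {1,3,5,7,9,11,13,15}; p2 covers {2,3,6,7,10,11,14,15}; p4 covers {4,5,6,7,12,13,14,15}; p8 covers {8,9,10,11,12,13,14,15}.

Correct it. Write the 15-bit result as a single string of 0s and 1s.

000100001000100

s1 (pos 1,3,5,7,9,11,13,15): 0⊕0⊕0⊕0⊕1⊕0⊕1⊕0 = 0
s2 (pos 2,3,6,7,10,11,14,15): 0⊕0⊕0⊕0⊕0⊕0⊕0⊕0 = 0
s4 (pos 4,5,6,7,12,13,14,15): 0⊕0⊕0⊕0⊕0⊕1⊕0⊕0 = 1
s8 (pos 8,9,10,11,12,13,14,15): 0⊕1⊕0⊕0⊕0⊕1⊕0⊕0 = 0
Syndrome s8…s1 = 0100 → error at position 4.
Flip position 4: 000000001000100 → 000100001000100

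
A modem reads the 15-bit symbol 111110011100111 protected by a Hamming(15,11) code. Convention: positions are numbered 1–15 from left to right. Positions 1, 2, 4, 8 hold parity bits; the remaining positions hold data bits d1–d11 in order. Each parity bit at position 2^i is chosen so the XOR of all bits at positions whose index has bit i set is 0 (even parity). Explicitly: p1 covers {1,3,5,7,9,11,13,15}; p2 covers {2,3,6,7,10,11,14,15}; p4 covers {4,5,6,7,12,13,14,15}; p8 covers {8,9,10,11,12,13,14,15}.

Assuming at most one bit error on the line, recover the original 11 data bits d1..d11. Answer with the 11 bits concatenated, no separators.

11101100111

s1 (pos 1,3,5,7,9,11,13,15): 1⊕1⊕1⊕0⊕1⊕0⊕1⊕1 = 0
s2 (pos 2,3,6,7,10,11,14,15): 1⊕1⊕0⊕0⊕1⊕0⊕1⊕1 = 1
s4 (pos 4,5,6,7,12,13,14,15): 1⊕1⊕0⊕0⊕0⊕1⊕1⊕1 = 1
s8 (pos 8,9,10,11,12,13,14,15): 1⊕1⊕1⊕0⊕0⊕1⊕1⊕1 = 0
Syndrome s8…s1 = 0110 → error at position 6.
Flip position 6: 111110011100111 → 111111011100111
Read data bits from positions 3,5,6,7,9,10,11,12,13,14,15: 11101100111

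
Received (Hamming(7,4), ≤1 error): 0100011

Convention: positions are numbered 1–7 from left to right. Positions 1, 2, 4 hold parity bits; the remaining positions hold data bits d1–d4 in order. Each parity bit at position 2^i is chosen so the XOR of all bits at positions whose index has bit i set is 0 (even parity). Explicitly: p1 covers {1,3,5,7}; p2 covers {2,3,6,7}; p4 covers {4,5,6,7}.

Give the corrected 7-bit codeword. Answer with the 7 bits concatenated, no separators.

0110011

s1 (pos 1,3,5,7): 0⊕0⊕0⊕1 = 1
s2 (pos 2,3,6,7): 1⊕0⊕1⊕1 = 1
s4 (pos 4,5,6,7): 0⊕0⊕1⊕1 = 0
Syndrome s4…s1 = 011 → error at position 3.
Flip position 3: 0100011 → 0110011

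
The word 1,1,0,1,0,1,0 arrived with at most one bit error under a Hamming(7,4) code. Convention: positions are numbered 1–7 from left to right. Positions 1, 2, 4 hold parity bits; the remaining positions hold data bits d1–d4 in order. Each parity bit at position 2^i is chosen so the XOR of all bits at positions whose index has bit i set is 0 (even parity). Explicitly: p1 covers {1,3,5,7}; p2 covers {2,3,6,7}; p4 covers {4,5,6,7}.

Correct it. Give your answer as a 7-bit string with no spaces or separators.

s1 (pos 1,3,5,7): 1⊕0⊕0⊕0 = 1
s2 (pos 2,3,6,7): 1⊕0⊕1⊕0 = 0
s4 (pos 4,5,6,7): 1⊕0⊕1⊕0 = 0
Syndrome s4…s1 = 001 → error at position 1.
Flip position 1: 1101010 → 0101010

0101010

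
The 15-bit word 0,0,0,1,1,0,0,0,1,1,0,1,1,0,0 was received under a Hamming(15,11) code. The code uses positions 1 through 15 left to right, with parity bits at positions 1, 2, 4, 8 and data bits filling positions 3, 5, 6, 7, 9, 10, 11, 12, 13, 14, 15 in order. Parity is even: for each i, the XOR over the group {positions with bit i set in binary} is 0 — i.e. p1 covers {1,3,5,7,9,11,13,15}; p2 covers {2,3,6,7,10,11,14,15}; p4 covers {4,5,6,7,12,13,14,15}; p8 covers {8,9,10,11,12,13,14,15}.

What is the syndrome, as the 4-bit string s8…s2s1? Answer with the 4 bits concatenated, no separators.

s1 (pos 1,3,5,7,9,11,13,15): 0⊕0⊕1⊕0⊕1⊕0⊕1⊕0 = 1
s2 (pos 2,3,6,7,10,11,14,15): 0⊕0⊕0⊕0⊕1⊕0⊕0⊕0 = 1
s4 (pos 4,5,6,7,12,13,14,15): 1⊕1⊕0⊕0⊕1⊕1⊕0⊕0 = 0
s8 (pos 8,9,10,11,12,13,14,15): 0⊕1⊕1⊕0⊕1⊕1⊕0⊕0 = 0
Syndrome s8…s1 = 0011 → error at position 3.

0011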